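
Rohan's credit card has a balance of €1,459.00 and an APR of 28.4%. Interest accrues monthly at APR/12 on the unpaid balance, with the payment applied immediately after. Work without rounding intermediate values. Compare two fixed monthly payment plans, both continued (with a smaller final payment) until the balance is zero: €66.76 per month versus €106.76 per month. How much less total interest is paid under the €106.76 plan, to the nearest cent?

Monthly rate r = 28.4%/12 = 2.36667% = 0.0236667.
At €66.76/mo: n = ⌈−ln(1 − rB₀/P)/ln(1+r)⌉ = 32 payments (last €8.87); total interest = total paid − €1,459.00 = €619.43.
At €106.76/mo: 17 payments (last €75.42); total interest €324.58.
Interest saved = €619.43 − €324.58 = €294.85.

€294.85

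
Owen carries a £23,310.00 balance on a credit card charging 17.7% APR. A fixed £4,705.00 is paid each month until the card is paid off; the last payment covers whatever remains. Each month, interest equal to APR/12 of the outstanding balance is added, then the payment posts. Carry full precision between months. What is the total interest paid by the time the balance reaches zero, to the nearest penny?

£1,078.84

Monthly rate r = 17.7%/12 = 1.475% = 0.01475.
Payoff takes n = ⌈−ln(1 − rB₀/P)/ln(1+r)⌉ = ⌈5.183⌉ = 6 payments; the last is £863.84.
Total paid = 5·£4,705.00 + £863.84 = £24,388.84.
Total interest = total paid − principal = £24,388.84 − £23,310.00 = £1,078.84.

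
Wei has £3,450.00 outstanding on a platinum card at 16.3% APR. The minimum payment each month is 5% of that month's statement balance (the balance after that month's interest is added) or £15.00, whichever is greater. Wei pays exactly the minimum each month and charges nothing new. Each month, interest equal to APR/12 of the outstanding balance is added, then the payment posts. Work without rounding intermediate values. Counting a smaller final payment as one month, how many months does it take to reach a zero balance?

89 months

Monthly rate r = 16.3%/12 = 1.35833% = 0.0135833.
While 5% of the post-interest balance exceeds £15.00, each month B ← (B·(1+r))·(1 − 0.05), i.e. B shrinks by the factor (1+r)·0.95 = 0.9629.
This holds for months 1–65. Entering month 66 the balance is £295.61; 5% of the post-interest balance is now below £15.00, so the flat £15.00 minimum applies from here.
From month 66 a fixed £15.00 at rate r clears £295.61 in 24 more payments. Total: 65 + 24 = 89 months.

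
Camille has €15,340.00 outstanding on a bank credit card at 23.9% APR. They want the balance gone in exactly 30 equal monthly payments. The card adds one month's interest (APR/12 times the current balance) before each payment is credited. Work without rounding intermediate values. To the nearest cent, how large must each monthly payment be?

€684.15

Monthly rate r = 23.9%/12 = 1.99167% = 0.0199167.
Level-payment amortization: P = B₀·r / (1 − (1+r)^(−n)) = 15340.00·0.0199167 / (1 − 1.01992^(−30)).
Denominator 1 − (1+r)^(−30) = 0.446574281.
P = 305.522 / 0.446574281 ≈ 684.15.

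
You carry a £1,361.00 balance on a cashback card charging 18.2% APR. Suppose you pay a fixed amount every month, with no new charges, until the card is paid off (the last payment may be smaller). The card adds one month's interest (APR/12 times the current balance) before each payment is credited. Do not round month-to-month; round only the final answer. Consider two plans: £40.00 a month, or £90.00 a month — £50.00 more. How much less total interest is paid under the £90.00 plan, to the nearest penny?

Monthly rate r = 18.2%/12 = 1.51667% = 0.0151667.
At £40.00/mo: n = ⌈−ln(1 − rB₀/P)/ln(1+r)⌉ = 49 payments (last £8.64); total interest = total paid − £1,361.00 = £567.64.
At £90.00/mo: 18 payments (last £27.82); total interest £196.82.
Interest saved = £567.64 − £196.82 = £370.82.

£370.82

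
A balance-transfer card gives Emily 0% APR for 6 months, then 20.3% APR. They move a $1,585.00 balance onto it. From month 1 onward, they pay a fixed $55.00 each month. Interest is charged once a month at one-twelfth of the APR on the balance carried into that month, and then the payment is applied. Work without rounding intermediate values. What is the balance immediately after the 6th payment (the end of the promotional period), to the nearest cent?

Promo months 1–6 at r₀ = 0%/12 = 0; months 7+ at r₁ = 20.3%/12 = 0.0169167.
After month 6 (no interest yet): B = $1,585.00 − 6·$55.00 = $1,255.00.

$1,255.00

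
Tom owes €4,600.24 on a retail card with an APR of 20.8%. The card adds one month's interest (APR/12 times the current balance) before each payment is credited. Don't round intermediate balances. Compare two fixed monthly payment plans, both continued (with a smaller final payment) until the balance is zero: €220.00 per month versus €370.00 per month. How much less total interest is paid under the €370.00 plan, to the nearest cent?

Monthly rate r = 20.8%/12 = 1.73333% = 0.0173333.
At €220.00/mo: n = ⌈−ln(1 − rB₀/P)/ln(1+r)⌉ = 27 payments (last €42.62); total interest = total paid − €4,600.24 = €1,162.38.
At €370.00/mo: 15 payments (last €46.20); total interest €625.96.
Interest saved = €1,162.38 − €625.96 = €536.42.

€536.42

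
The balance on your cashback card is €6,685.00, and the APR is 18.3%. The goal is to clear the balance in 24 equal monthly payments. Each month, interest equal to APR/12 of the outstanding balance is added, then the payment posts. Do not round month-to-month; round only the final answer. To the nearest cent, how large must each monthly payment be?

Monthly rate r = 18.3%/12 = 1.525% = 0.01525.
Level-payment amortization: P = B₀·r / (1 − (1+r)^(−n)) = 6685.00·0.01525 / (1 − 1.01525^(−24)).
Denominator 1 − (1+r)^(−24) = 0.304578611.
P = 101.946 / 0.304578611 ≈ 334.71.

€334.71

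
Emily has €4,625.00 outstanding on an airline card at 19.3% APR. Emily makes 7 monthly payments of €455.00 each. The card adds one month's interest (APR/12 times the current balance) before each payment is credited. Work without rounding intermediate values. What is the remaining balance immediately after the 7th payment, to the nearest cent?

€1,828.64

Monthly rate r = 19.3%/12 = 1.60833% = 0.0160833.
Each month: B ← B·(1+r) − €455.00.
Month 1: interest €74.39; balance after payment €4,244.39.
Month 2: interest €68.26; balance after payment €3,857.65.
Month 3: interest €62.04; balance after payment €3,464.69.
Month 4: interest €55.72; balance after payment €3,065.42.
Month 5: interest €49.30; balance after payment €2,659.72.
Month 6: interest €42.78; balance after payment €2,247.50.
Month 7: interest €36.15; balance after payment €1,828.64.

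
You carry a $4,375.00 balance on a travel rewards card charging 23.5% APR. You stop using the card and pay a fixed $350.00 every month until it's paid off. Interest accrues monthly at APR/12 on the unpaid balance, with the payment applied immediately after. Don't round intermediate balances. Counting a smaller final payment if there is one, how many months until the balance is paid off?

15 months

Monthly rate r = 23.5%/12 = 1.95833% = 0.0195833.
Recurrence: B ← B·(1+r) − $350.00.
Month 1: interest $85.68; balance after payment $4,110.68.
Month 2: interest $80.50; balance after payment $3,841.18.
Closed form: n = −ln(1 − rB₀/P)/ln(1+r) = −ln(0.75521)/ln(1.01958) ≈ 14.477, so the balance reaches zero during payment 15.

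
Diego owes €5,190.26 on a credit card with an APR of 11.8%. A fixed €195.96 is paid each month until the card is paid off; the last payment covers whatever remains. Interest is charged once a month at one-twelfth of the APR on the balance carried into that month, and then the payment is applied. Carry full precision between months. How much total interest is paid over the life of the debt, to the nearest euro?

Monthly rate r = 11.8%/12 = 0.983333% = 0.00983333.
Payoff takes n = ⌈−ln(1 − rB₀/P)/ln(1+r)⌉ = ⌈30.833⌉ = 31 payments; the last is €163.40.
Total paid = 30·€195.96 + €163.40 = €6,042.20.
Total interest = total paid − principal = €6,042.20 − €5,190.26 = €851.94.

€852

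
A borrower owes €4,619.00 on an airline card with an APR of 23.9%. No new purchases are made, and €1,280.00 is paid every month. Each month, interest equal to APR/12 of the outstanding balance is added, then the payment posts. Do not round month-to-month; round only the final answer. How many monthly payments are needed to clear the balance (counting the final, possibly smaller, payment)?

Monthly rate r = 23.9%/12 = 1.99167% = 0.0199167.
Recurrence: B ← B·(1+r) − €1,280.00.
Month 1: interest €92.00; balance after payment €3,431.00.
Month 2: interest €68.33; balance after payment €2,219.33.
Month 3: interest €44.20; balance after payment €983.53.
Month 4: interest €19.59; balance after payment €0.00.

4 months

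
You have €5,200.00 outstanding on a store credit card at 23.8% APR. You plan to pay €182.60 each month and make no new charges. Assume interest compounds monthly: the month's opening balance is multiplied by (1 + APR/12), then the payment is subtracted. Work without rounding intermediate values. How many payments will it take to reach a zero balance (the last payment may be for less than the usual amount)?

43 payments

Monthly rate r = 23.8%/12 = 1.98333% = 0.0198333.
Recurrence: B ← B·(1+r) − €182.60.
Month 1: interest €103.13; balance after payment €5,120.53.
Month 2: interest €101.56; balance after payment €5,039.49.
Closed form: n = −ln(1 − rB₀/P)/ln(1+r) = −ln(0.4352)/ln(1.01983) ≈ 42.362, so the balance reaches zero during payment 43.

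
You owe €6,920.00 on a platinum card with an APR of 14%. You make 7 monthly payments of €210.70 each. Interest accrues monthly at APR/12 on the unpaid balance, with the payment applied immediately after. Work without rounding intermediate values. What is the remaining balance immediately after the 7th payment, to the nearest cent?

Monthly rate r = 14%/12 = 1.16667% = 0.0116667.
Each month: B ← B·(1+r) − €210.70.
Month 1: interest €80.73; balance after payment €6,790.03.
Month 2: interest €79.22; balance after payment €6,658.55.
Month 3: interest €77.68; balance after payment €6,525.53.
Month 4: interest €76.13; balance after payment €6,390.96.
Month 5: interest €74.56; balance after payment €6,254.83.
Month 6: interest €72.97; balance after payment €6,117.10.
Month 7: interest €71.37; balance after payment €5,977.77.

€5,977.77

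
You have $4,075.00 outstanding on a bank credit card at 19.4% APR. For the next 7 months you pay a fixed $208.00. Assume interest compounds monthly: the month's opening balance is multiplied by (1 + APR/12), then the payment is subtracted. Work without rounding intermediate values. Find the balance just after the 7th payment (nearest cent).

Monthly rate r = 19.4%/12 = 1.61667% = 0.0161667.
Each month: B ← B·(1+r) − $208.00.
Month 1: interest $65.88; balance after payment $3,932.88.
Month 2: interest $63.58; balance after payment $3,788.46.
Month 3: interest $61.25; balance after payment $3,641.71.
Month 4: interest $58.87; balance after payment $3,492.58.
Month 5: interest $56.46; balance after payment $3,341.05.
Month 6: interest $54.01; balance after payment $3,187.06.
Month 7: interest $51.52; balance after payment $3,030.58.

$3,030.58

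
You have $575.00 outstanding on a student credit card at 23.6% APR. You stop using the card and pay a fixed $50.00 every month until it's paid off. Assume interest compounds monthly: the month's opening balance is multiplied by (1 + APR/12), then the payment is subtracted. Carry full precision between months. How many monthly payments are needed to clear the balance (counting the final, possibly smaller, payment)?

Monthly rate r = 23.6%/12 = 1.96667% = 0.0196667.
Recurrence: B ← B·(1+r) − $50.00.
Month 1: interest $11.31; balance after payment $536.31.
Month 2: interest $10.55; balance after payment $496.86.
Closed form: n = −ln(1 − rB₀/P)/ln(1+r) = −ln(0.77383)/ln(1.01967) ≈ 13.165, so the balance reaches zero during payment 14.

14 months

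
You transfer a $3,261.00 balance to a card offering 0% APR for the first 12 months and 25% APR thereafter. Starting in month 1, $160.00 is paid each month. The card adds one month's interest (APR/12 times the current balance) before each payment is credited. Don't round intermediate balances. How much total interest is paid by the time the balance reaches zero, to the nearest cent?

Promo months 1–12 at r₀ = 0%/12 = 0; months 13+ at r₁ = 25%/12 = 0.0208333.
After month 12 (no interest yet): B = $3,261.00 − 12·$160.00 = $1,341.00.
Then at r₁ with $160.00/mo: n₂ = −ln(1 − r₁·B/P)/ln(1+r₁) ≈ 9.31 → 10 more payments.
Total paid = 21·$160.00 + $49.43 = $3,409.43; interest = $3,409.43 − $3,261.00 = $148.43.

$148.43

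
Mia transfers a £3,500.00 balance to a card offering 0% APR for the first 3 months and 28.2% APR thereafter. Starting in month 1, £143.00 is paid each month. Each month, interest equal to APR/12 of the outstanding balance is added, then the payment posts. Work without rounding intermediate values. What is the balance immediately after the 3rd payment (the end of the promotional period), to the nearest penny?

Promo months 1–3 at r₀ = 0%/12 = 0; months 4+ at r₁ = 28.2%/12 = 0.0235.
After month 3 (no interest yet): B = £3,500.00 − 3·£143.00 = £3,071.00.

£3,071.00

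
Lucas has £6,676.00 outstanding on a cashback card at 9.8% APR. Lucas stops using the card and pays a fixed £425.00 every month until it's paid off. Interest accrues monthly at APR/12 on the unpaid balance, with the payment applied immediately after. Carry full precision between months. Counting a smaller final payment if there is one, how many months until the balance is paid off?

17 payments

Monthly rate r = 9.8%/12 = 0.816667% = 0.00816667.
Recurrence: B ← B·(1+r) − £425.00.
Month 1: interest £54.52; balance after payment £6,305.52.
Month 2: interest £51.50; balance after payment £5,932.02.
Closed form: n = −ln(1 − rB₀/P)/ln(1+r) = −ln(0.87172)/ln(1.00817) ≈ 16.880, so the balance reaches zero during payment 17.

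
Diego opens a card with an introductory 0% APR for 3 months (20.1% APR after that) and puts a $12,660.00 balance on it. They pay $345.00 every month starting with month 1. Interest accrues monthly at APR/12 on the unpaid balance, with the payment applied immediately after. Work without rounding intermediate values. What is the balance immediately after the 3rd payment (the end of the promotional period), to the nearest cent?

$11,625.00

Promo months 1–3 at r₀ = 0%/12 = 0; months 4+ at r₁ = 20.1%/12 = 0.01675.
After month 3 (no interest yet): B = $12,660.00 − 3·$345.00 = $11,625.00.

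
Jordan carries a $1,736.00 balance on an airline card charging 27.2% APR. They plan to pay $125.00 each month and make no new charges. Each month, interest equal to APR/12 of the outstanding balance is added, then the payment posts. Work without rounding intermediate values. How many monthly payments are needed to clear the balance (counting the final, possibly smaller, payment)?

Monthly rate r = 27.2%/12 = 2.26667% = 0.0226667.
Recurrence: B ← B·(1+r) − $125.00.
Month 1: interest $39.35; balance after payment $1,650.35.
Month 2: interest $37.41; balance after payment $1,562.76.
Closed form: n = −ln(1 − rB₀/P)/ln(1+r) = −ln(0.68521)/ln(1.02267) ≈ 16.866, so the balance reaches zero during payment 17.

17 months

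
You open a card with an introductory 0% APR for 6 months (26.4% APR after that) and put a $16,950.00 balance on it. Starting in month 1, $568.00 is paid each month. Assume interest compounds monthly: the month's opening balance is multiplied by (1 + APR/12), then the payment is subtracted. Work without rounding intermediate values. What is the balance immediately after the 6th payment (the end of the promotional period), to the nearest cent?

Promo months 1–6 at r₀ = 0%/12 = 0; months 7+ at r₁ = 26.4%/12 = 0.022.
After month 6 (no interest yet): B = $16,950.00 − 6·$568.00 = $13,542.00.

$13,542.00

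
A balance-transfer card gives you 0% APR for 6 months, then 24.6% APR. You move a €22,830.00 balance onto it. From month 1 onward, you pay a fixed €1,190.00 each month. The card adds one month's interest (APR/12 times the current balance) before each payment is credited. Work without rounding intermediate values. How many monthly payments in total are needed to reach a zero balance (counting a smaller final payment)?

22 payments

Promo months 1–6 at r₀ = 0%/12 = 0; months 7+ at r₁ = 24.6%/12 = 0.0205.
After month 6 (no interest yet): B = €22,830.00 − 6·€1,190.00 = €15,690.00.
Then at r₁ with €1,190.00/mo: n₂ = −ln(1 − r₁·B/P)/ln(1+r₁) ≈ 15.53 → 16 more payments.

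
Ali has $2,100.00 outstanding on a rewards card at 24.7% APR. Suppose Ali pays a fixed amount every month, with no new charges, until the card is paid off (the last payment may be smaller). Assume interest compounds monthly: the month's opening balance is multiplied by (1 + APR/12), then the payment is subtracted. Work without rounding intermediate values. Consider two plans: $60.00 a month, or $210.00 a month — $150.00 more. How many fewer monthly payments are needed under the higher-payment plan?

51 fewer payments

Monthly rate r = 24.7%/12 = 2.05833% = 0.0205833.
At $60.00/mo: n = ⌈−ln(1 − rB₀/P)/ln(1+r)⌉ = 63 payments (last $33.27); total interest = total paid − $2,100.00 = $1,653.27.
At $210.00/mo: 12 payments (last $65.85); total interest $275.85.
Payments saved = 63 − 12 = 51.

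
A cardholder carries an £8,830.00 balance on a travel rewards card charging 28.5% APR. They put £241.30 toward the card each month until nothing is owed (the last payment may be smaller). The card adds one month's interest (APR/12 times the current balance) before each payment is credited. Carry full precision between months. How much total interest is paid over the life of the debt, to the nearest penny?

Monthly rate r = 28.5%/12 = 2.375% = 0.02375.
Payoff takes n = ⌈−ln(1 − rB₀/P)/ln(1+r)⌉ = ⌈86.624⌉ = 87 payments; the last is £151.34.
Total paid = 86·£241.30 + £151.34 = £20,903.14.
Total interest = total paid − principal = £20,903.14 − £8,830.00 = £12,073.14.

£12,073.14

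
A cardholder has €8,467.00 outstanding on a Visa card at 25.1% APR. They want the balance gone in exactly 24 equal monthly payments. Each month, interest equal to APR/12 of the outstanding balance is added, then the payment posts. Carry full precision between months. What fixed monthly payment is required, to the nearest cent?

Monthly rate r = 25.1%/12 = 2.09167% = 0.0209167.
Level-payment amortization: P = B₀·r / (1 − (1+r)^(−n)) = 8467.00·0.0209167 / (1 − 1.02092^(−24)).
Denominator 1 − (1+r)^(−24) = 0.391538718.
P = 177.101 / 0.391538718 ≈ 452.32.

€452.32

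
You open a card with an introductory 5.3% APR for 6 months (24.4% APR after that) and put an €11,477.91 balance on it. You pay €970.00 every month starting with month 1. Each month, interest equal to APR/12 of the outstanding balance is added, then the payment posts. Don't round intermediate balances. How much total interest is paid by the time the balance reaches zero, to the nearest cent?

Promo months 1–6 at r₀ = 5.3%/12 = 0.00441667; months 7+ at r₁ = 24.4%/12 = 0.0203333.
After month 6: iterate B ← B·(1+r₀) − €970.00 for 6 months → €5,900.81.
Then at r₁ with €970.00/mo: n₂ = −ln(1 − r₁·B/P)/ln(1+r₁) ≈ 6.56 → 7 more payments.
Total paid = 12·€970.00 + €545.18 = €12,185.18; interest = €12,185.18 − €11,477.91 = €707.27.

€707.27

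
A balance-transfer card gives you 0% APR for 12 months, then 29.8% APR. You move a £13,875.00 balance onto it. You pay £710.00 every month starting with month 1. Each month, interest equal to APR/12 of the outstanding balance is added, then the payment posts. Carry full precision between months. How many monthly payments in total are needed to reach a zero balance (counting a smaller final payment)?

21 payments

Promo months 1–12 at r₀ = 0%/12 = 0; months 13+ at r₁ = 29.8%/12 = 0.0248333.
After month 12 (no interest yet): B = £13,875.00 − 12·£710.00 = £5,355.00.
Then at r₁ with £710.00/mo: n₂ = −ln(1 − r₁·B/P)/ln(1+r₁) ≈ 8.45 → 9 more payments.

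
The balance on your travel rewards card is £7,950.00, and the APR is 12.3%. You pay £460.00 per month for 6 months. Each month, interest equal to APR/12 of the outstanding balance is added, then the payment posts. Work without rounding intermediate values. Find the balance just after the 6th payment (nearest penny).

Monthly rate r = 12.3%/12 = 1.025% = 0.01025.
Each month: B ← B·(1+r) − £460.00.
Month 1: interest £81.49; balance after payment £7,571.49.
Month 2: interest £77.61; balance after payment £7,189.10.
Month 3: interest £73.69; balance after payment £6,802.78.
Month 4: interest £69.73; balance after payment £6,412.51.
Month 5: interest £65.73; balance after payment £6,018.24.
Month 6: interest £61.69; balance after payment £5,619.93.

£5,619.93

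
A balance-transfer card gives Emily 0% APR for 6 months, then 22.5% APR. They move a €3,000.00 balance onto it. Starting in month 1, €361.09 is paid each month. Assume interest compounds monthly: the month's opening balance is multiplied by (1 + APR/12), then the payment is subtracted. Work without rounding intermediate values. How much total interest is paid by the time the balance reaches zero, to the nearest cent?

€27.33

Promo months 1–6 at r₀ = 0%/12 = 0; months 7+ at r₁ = 22.5%/12 = 0.01875.
After month 6 (no interest yet): B = €3,000.00 − 6·€361.09 = €833.46.
Then at r₁ with €361.09/mo: n₂ = −ln(1 − r₁·B/P)/ln(1+r₁) ≈ 2.38 → 3 more payments.
Total paid = 8·€361.09 + €138.61 = €3,027.33; interest = €3,027.33 − €3,000.00 = €27.33.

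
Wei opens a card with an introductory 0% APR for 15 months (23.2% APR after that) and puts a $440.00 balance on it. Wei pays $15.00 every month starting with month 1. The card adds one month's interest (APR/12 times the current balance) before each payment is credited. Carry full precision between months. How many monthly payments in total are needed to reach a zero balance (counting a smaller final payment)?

32 payments

Promo months 1–15 at r₀ = 0%/12 = 0; months 16+ at r₁ = 23.2%/12 = 0.0193333.
After month 15 (no interest yet): B = $440.00 − 15·$15.00 = $215.00.
Then at r₁ with $15.00/mo: n₂ = −ln(1 − r₁·B/P)/ln(1+r₁) ≈ 16.95 → 17 more payments.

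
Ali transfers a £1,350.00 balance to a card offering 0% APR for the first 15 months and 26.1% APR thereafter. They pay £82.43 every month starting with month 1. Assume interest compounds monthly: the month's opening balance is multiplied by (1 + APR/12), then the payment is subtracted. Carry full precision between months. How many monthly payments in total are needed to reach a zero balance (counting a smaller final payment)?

Promo months 1–15 at r₀ = 0%/12 = 0; months 16+ at r₁ = 26.1%/12 = 0.02175.
After month 15 (no interest yet): B = £1,350.00 − 15·£82.43 = £113.55.
Then at r₁ with £82.43/mo: n₂ = −ln(1 − r₁·B/P)/ln(1+r₁) ≈ 1.41 → 2 more payments.

17 months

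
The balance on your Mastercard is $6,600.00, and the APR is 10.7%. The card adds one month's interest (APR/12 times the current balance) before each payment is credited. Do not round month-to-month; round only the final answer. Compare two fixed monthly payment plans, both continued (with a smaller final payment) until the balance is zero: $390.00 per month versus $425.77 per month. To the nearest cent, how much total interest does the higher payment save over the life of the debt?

Monthly rate r = 10.7%/12 = 0.891667% = 0.00891667.
At $390.00/mo: n = ⌈−ln(1 − rB₀/P)/ln(1+r)⌉ = 19 payments (last $166.78); total interest = total paid − $6,600.00 = $586.78.
At $425.77/mo: 17 payments (last $322.71); total interest $535.03.
Interest saved = $586.78 − $535.03 = $51.75.

$51.75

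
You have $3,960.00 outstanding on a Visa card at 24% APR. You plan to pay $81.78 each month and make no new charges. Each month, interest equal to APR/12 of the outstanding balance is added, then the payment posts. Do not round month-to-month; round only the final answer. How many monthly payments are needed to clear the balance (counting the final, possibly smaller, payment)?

175 payments

Monthly rate r = 24%/12 = 2% = 0.02.
Recurrence: B ← B·(1+r) − $81.78.
Month 1: interest $79.20; balance after payment $3,957.42.
Month 2: interest $79.15; balance after payment $3,954.79.
Closed form: n = −ln(1 − rB₀/P)/ln(1+r) = −ln(0.031548)/ln(1.02) ≈ 174.535, so the balance reaches zero during payment 175.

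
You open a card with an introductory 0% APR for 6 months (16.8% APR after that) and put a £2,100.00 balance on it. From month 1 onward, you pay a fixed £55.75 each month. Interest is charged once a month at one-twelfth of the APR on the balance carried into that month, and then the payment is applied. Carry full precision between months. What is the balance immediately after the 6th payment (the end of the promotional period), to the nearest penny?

Promo months 1–6 at r₀ = 0%/12 = 0; months 7+ at r₁ = 16.8%/12 = 0.014.
After month 6 (no interest yet): B = £2,100.00 − 6·£55.75 = £1,765.50.

£1,765.50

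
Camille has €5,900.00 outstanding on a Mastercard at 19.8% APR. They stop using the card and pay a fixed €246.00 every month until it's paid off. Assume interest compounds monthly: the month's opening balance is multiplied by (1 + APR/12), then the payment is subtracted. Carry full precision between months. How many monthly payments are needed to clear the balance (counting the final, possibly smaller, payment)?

Monthly rate r = 19.8%/12 = 1.65% = 0.0165.
Recurrence: B ← B·(1+r) − €246.00.
Month 1: interest €97.35; balance after payment €5,751.35.
Month 2: interest €94.90; balance after payment €5,600.25.
Closed form: n = −ln(1 − rB₀/P)/ln(1+r) = −ln(0.60427)/ln(1.0165) ≈ 30.781, so the balance reaches zero during payment 31.

31 months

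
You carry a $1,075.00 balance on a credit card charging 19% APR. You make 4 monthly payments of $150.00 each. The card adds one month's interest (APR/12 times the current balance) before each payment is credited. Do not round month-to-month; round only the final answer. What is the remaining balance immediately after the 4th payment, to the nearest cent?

$530.32

Monthly rate r = 19%/12 = 1.58333% = 0.0158333.
Each month: B ← B·(1+r) − $150.00.
Month 1: interest $17.02; balance after payment $942.02.
Month 2: interest $14.92; balance after payment $806.94.
Month 3: interest $12.78; balance after payment $669.71.
Month 4: interest $10.60; balance after payment $530.32.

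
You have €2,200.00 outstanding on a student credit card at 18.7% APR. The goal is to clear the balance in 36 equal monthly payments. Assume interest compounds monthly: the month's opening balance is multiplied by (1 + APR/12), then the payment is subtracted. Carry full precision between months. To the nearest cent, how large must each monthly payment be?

€80.31

Monthly rate r = 18.7%/12 = 1.55833% = 0.0155833.
Level-payment amortization: P = B₀·r / (1 − (1+r)^(−n)) = 2200.00·0.0155833 / (1 − 1.01558^(−36)).
Denominator 1 − (1+r)^(−36) = 0.426887795.
P = 34.2833 / 0.426887795 ≈ 80.31.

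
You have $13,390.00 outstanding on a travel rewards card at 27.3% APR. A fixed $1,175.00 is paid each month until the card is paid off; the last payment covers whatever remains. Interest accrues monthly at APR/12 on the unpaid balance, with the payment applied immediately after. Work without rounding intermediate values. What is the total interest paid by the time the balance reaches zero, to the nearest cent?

$2,288.10

Monthly rate r = 27.3%/12 = 2.275% = 0.02275.
Payoff takes n = ⌈−ln(1 − rB₀/P)/ln(1+r)⌉ = ⌈13.341⌉ = 14 payments; the last is $403.10.
Total paid = 13·$1,175.00 + $403.10 = $15,678.10.
Total interest = total paid − principal = $15,678.10 − $13,390.00 = $2,288.10.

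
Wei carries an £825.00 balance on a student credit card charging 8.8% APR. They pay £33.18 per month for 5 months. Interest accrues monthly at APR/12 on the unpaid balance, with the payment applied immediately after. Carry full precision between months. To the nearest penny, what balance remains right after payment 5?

£687.35

Monthly rate r = 8.8%/12 = 0.733333% = 0.00733333.
Each month: B ← B·(1+r) − £33.18.
Month 1: interest £6.05; balance after payment £797.87.
Month 2: interest £5.85; balance after payment £770.54.
Month 3: interest £5.65; balance after payment £743.01.
Month 4: interest £5.45; balance after payment £715.28.
Month 5: interest £5.25; balance after payment £687.35.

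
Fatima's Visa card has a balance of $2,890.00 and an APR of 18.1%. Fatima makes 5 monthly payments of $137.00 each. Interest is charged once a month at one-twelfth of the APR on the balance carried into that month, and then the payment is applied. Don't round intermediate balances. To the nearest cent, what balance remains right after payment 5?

Monthly rate r = 18.1%/12 = 1.50833% = 0.0150833.
Each month: B ← B·(1+r) − $137.00.
Month 1: interest $43.59; balance after payment $2,796.59.
Month 2: interest $42.18; balance after payment $2,701.77.
Month 3: interest $40.75; balance after payment $2,605.52.
Month 4: interest $39.30; balance after payment $2,507.82.
Month 5: interest $37.83; balance after payment $2,408.65.

$2,408.65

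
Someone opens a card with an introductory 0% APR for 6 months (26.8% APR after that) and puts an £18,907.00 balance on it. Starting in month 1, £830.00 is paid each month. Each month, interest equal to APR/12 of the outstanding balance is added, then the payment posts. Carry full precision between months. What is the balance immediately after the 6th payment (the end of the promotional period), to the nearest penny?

£13,927.00

Promo months 1–6 at r₀ = 0%/12 = 0; months 7+ at r₁ = 26.8%/12 = 0.0223333.
After month 6 (no interest yet): B = £18,907.00 − 6·£830.00 = £13,927.00.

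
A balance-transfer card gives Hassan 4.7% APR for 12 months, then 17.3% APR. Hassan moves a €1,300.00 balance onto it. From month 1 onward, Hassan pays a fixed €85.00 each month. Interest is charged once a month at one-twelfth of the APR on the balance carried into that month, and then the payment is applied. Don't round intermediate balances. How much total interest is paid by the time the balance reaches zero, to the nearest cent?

Promo months 1–12 at r₀ = 4.7%/12 = 0.00391667; months 13+ at r₁ = 17.3%/12 = 0.0144167.
After month 12: iterate B ← B·(1+r₀) − €85.00 for 12 months → €320.17.
Then at r₁ with €85.00/mo: n₂ = −ln(1 − r₁·B/P)/ln(1+r₁) ≈ 3.90 → 4 more payments.
Total paid = 15·€85.00 + €76.61 = €1,351.61; interest = €1,351.61 − €1,300.00 = €51.61.

€51.61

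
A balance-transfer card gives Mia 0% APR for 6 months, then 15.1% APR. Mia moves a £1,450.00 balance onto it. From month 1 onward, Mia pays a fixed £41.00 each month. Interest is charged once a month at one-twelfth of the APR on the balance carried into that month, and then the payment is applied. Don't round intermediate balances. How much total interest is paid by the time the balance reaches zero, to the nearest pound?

Promo months 1–6 at r₀ = 0%/12 = 0; months 7+ at r₁ = 15.1%/12 = 0.0125833.
After month 6 (no interest yet): B = £1,450.00 − 6·£41.00 = £1,204.00.
Then at r₁ with £41.00/mo: n₂ = −ln(1 − r₁·B/P)/ln(1+r₁) ≈ 36.89 → 37 more payments.
Total paid = 42·£41.00 + £36.42 = £1,758.42; interest = £1,758.42 − £1,450.00 = £308.42.

£308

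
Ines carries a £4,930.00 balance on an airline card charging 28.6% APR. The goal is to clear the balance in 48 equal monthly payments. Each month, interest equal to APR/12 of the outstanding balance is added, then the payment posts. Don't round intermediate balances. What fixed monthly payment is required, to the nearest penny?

£173.52

Monthly rate r = 28.6%/12 = 2.38333% = 0.0238333.
Level-payment amortization: P = B₀·r / (1 − (1+r)^(−n)) = 4930.00·0.0238333 / (1 − 1.02383^(−48)).
Denominator 1 − (1+r)^(−48) = 0.677154094.
P = 117.498 / 0.677154094 ≈ 173.52.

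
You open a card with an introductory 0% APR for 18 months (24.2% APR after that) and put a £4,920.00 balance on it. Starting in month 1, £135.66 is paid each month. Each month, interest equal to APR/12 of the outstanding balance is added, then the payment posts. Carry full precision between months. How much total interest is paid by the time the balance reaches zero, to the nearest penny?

Promo months 1–18 at r₀ = 0%/12 = 0; months 19+ at r₁ = 24.2%/12 = 0.0201667.
After month 18 (no interest yet): B = £4,920.00 − 18·£135.66 = £2,478.12.
Then at r₁ with £135.66/mo: n₂ = −ln(1 − r₁·B/P)/ln(1+r₁) ≈ 23.01 → 24 more payments.
Total paid = 41·£135.66 + £1.79 = £5,563.85; interest = £5,563.85 − £4,920.00 = £643.85.

£643.85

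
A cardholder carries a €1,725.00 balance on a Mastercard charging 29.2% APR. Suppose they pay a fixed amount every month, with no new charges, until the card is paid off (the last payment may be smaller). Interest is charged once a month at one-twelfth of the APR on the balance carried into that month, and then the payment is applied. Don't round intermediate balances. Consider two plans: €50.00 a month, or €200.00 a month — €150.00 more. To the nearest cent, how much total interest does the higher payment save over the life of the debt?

Monthly rate r = 29.2%/12 = 2.43333% = 0.0243333.
At €50.00/mo: n = ⌈−ln(1 − rB₀/P)/ln(1+r)⌉ = 77 payments (last €4.77); total interest = total paid − €1,725.00 = €2,079.77.
At €200.00/mo: 10 payments (last €159.99); total interest €234.99.
Interest saved = €2,079.77 − €234.99 = €1,844.78.

€1,844.78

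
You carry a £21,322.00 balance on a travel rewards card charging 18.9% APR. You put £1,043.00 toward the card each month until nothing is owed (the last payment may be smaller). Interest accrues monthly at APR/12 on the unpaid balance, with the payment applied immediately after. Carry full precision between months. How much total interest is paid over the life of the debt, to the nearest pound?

£4,613

Monthly rate r = 18.9%/12 = 1.575% = 0.01575.
Payoff takes n = ⌈−ln(1 − rB₀/P)/ln(1+r)⌉ = ⌈24.865⌉ = 25 payments; the last is £903.25.
Total paid = 24·£1,043.00 + £903.25 = £25,935.25.
Total interest = total paid − principal = £25,935.25 − £21,322.00 = £4,613.25.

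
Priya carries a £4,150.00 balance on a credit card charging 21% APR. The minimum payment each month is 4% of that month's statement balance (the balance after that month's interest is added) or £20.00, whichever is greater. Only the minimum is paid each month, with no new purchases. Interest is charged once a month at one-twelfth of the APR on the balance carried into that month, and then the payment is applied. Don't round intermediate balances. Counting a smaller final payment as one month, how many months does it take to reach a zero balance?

Monthly rate r = 21%/12 = 1.75% = 0.0175.
While 4% of the post-interest balance exceeds £20.00, each month B ← (B·(1+r))·(1 − 0.04), i.e. B shrinks by the factor (1+r)·0.96 = 0.9768.
This holds for months 1–91. Entering month 92 the balance is £490.19; 4% of the post-interest balance is now below £20.00, so the flat £20.00 minimum applies from here.
From month 92 a fixed £20.00 at rate r clears £490.19 in 33 more payments. Total: 91 + 33 = 124 months.

124 months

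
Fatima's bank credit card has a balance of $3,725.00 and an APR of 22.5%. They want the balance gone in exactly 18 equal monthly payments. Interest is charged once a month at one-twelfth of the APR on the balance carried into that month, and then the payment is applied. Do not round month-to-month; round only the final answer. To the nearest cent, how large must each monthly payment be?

Monthly rate r = 22.5%/12 = 1.875% = 0.01875.
Level-payment amortization: P = B₀·r / (1 − (1+r)^(−n)) = 3725.00·0.01875 / (1 − 1.01875^(−18)).
Denominator 1 − (1+r)^(−18) = 0.284214645.
P = 69.8438 / 0.284214645 ≈ 245.74.

$245.74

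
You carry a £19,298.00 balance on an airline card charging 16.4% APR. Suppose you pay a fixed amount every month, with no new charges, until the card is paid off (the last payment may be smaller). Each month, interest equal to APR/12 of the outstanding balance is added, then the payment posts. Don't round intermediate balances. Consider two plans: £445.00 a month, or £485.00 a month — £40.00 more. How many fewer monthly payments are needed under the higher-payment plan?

Monthly rate r = 16.4%/12 = 1.36667% = 0.0136667.
At £445.00/mo: n = ⌈−ln(1 − rB₀/P)/ln(1+r)⌉ = 67 payments (last £74.06); total interest = total paid − £19,298.00 = £10,146.06.
At £485.00/mo: 58 payments (last £396.47); total interest £8,743.47.
Payments saved = 67 − 58 = 9.

9 fewer payments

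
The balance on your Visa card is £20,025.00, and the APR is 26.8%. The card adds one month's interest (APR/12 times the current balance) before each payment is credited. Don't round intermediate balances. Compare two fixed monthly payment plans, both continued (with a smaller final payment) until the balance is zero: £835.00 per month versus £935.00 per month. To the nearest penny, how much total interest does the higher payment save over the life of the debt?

£1,450.45

Monthly rate r = 26.8%/12 = 2.23333% = 0.0223333.
At £835.00/mo: n = ⌈−ln(1 − rB₀/P)/ln(1+r)⌉ = 35 payments (last £607.76); total interest = total paid − £20,025.00 = £8,972.76.
At £935.00/mo: 30 payments (last £432.31); total interest £7,522.31.
Interest saved = £8,972.76 − £7,522.31 = £1,450.45.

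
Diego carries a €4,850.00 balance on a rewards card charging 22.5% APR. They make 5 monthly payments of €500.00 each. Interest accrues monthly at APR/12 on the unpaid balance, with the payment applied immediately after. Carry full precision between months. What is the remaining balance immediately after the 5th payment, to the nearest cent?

Monthly rate r = 22.5%/12 = 1.875% = 0.01875.
Each month: B ← B·(1+r) − €500.00.
Month 1: interest €90.94; balance after payment €4,440.94.
Month 2: interest €83.27; balance after payment €4,024.21.
Month 3: interest €75.45; balance after payment €3,599.66.
Month 4: interest €67.49; balance after payment €3,167.15.
Month 5: interest €59.38; balance after payment €2,726.54.

€2,726.54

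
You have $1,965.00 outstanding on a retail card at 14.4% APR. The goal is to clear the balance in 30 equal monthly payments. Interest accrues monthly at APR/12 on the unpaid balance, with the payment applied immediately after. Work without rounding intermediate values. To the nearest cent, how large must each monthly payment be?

Monthly rate r = 14.4%/12 = 1.2% = 0.012.
Level-payment amortization: P = B₀·r / (1 − (1+r)^(−n)) = 1965.00·0.012 / (1 − 1.012^(−30)).
Denominator 1 − (1+r)^(−30) = 0.300827038.
P = 23.58 / 0.300827038 ≈ 78.38.

$78.38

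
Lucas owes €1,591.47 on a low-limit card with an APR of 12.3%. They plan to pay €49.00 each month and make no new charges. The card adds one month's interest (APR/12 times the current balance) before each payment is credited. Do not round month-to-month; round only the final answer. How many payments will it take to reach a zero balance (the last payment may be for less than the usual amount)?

Monthly rate r = 12.3%/12 = 1.025% = 0.01025.
Recurrence: B ← B·(1+r) − €49.00.
Month 1: interest €16.31; balance after payment €1,558.78.
Month 2: interest €15.98; balance after payment €1,525.76.
Closed form: n = −ln(1 − rB₀/P)/ln(1+r) = −ln(0.66709)/ln(1.01025) ≈ 39.698, so the balance reaches zero during payment 40.

40 months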